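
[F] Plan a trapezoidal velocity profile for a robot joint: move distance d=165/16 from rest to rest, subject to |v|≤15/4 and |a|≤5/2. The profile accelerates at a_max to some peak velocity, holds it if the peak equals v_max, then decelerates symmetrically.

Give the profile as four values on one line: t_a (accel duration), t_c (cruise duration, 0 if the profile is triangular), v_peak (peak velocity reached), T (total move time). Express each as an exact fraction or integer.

v_max²/a_max = (15/4)²/(5/2) = 45/8
165/16 ≥ 45/8 ⇒ cruise phase
t_a = (15/4)/(5/2) = 3/2; v_peak = 15/4
d_cruise = 165/16 − 45/8 = 75/16; t_c = (75/16)/(15/4) = 5/4
T = 2·3/2 + 5/4 = 17/4

t_a=3/2 t_c=5/4 v_peak=15/4 T=17/4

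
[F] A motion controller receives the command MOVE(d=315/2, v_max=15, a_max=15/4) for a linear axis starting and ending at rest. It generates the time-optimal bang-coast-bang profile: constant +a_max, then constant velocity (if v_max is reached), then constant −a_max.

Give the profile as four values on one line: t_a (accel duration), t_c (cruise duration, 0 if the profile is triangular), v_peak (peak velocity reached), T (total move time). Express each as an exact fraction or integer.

(v_max)²/a_max = 15²/(15/4) = 60
315/2 ≥ 60 ⇒ cruise phase
t_a = 15/(15/4) = 4; v_peak = 15
d_cruise = 315/2 − 60 = 195/2; t_c = (195/2)/15 = 13/2
T = 2·4 + 13/2 = 29/2

t_a=4 t_c=13/2 v_peak=15 T=29/2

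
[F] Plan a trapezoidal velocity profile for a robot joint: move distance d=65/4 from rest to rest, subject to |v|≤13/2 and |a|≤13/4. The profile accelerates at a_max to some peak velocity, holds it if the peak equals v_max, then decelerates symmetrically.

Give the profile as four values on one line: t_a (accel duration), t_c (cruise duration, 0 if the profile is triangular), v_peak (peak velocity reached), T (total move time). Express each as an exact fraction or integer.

t_a=2 t_c=1/2 v_peak=13/2 T=9/2

v_max²/a_max = (13/2)²/(13/4) = 13
65/4 ≥ 13 → trapezoidal
t_a = (13/2)/(13/4) = 2; v_peak = 13/2
d_cruise = 65/4 − 13 = 13/4; t_c = (13/4)/(13/2) = 1/2
T = 2·2 + 1/2 = 9/2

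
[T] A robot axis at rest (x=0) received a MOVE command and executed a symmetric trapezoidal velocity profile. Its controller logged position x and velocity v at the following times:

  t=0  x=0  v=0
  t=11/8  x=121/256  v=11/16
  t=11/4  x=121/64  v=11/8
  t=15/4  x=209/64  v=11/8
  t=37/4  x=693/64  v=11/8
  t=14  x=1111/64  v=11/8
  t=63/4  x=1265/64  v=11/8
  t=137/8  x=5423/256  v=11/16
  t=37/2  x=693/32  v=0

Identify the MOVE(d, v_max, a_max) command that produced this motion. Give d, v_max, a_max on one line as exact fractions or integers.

final state: t=37/2, x=693/32, v=0 → d = 693/32
a_max = (11/16−0)/(11/8−0) = 1/2
max v = 11/8 over t∈[11/4,63/4] → v_max = 11/8
check: 11/8·(11/4+13) = 693/32 ✓

d=693/32 v_max=11/8 a_max=1/2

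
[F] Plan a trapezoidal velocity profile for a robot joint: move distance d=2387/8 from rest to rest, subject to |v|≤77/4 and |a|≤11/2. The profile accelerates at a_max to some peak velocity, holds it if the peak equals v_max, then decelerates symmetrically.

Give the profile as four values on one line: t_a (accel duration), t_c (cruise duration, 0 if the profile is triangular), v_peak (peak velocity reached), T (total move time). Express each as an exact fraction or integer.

t_a=7/2 t_c=12 v_peak=77/4 T=19

v_max²/a_max = (77/4)²/(11/2) = 539/8
2387/8 ≥ 539/8 → trapezoidal
t_a = (77/4)/(11/2) = 7/2; v_peak = 77/4
d_cruise = 2387/8 − 539/8 = 231; t_c = 231/(77/4) = 12
T = 2·7/2 + 12 = 19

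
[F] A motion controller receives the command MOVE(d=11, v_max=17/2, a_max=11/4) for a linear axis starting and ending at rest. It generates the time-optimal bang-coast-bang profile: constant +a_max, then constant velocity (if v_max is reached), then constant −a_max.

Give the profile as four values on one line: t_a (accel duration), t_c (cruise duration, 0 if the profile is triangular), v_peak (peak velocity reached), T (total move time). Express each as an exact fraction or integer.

vₘ²/aₘ = (17/2)²/(11/4) = 289/11
11 < 289/11 → triangular
v_peak = √(11·11/4) = √(121/4) = 11/2
t_a = (11/2)/(11/4) = 2; t_c = 0
T = 2·2 = 4

t_a=2 t_c=0 v_peak=11/2 T=4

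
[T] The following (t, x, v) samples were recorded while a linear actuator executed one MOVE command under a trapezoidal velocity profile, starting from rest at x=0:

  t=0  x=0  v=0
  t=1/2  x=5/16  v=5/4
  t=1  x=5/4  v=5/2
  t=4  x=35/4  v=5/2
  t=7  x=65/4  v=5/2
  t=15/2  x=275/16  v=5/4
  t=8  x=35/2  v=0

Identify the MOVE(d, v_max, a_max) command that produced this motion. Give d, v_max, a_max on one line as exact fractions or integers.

d=35/2 v_max=5/2 a_max=5/2

final state: t=8, x=35/2, v=0 → d = 35/2
a_max = (5/4−0)/(1/2−0) = 5/2
max v = 5/2 over t∈[1,7] → v_max = 5/2
check: 5/2·(1+6) = 35/2 ✓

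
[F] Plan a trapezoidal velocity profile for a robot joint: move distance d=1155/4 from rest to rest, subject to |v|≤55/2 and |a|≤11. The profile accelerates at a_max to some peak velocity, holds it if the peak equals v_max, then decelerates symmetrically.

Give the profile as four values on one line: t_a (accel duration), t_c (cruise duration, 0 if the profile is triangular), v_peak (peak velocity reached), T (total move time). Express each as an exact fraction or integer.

vₘ²/aₘ = (55/2)²/11 = 275/4
1155/4 ≥ 275/4 → trapezoidal
t_a = (55/2)/11 = 5/2; v_peak = 55/2
d_cruise = 1155/4 − 275/4 = 220; t_c = 220/(55/2) = 8
T = 2·5/2 + 8 = 13

t_a=5/2 t_c=8 v_peak=55/2 T=13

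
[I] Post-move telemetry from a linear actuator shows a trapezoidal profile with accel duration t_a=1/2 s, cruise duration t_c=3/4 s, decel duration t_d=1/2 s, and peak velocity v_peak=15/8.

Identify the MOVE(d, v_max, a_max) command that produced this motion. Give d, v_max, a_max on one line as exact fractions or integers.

d=75/32 v_max=15/8 a_max=15/4

a_max = (15/8)/(1/2) = 15/4
d_a = ½·15/8·1/2 = 15/32; d_c = 15/8·3/4 = 45/32
d = 2·15/32 + 45/32 = 75/32
t_c = 3/4 > 0 so v_max = 15/8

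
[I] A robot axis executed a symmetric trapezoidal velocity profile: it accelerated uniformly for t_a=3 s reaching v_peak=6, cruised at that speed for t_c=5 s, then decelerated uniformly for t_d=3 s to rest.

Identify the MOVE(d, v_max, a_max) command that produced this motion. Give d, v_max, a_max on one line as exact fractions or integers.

d=48 v_max=6 a_max=2

a_max = 6/3 = 2
d_a = ½·6·3 = 9; d_c = 6·5 = 30
d = 2·9 + 30 = 48
t_c = 5 > 0 → v_max = v_peak = 6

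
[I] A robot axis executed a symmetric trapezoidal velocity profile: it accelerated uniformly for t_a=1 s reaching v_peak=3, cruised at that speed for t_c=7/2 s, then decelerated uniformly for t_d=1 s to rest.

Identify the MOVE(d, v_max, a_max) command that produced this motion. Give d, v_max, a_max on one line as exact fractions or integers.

a_max = 3/1 = 3
d_a = ½·3·1 = 3/2; d_c = 3·7/2 = 21/2
d = 2·3/2 + 21/2 = 27/2
t_c = 7/2 > 0 → v_max = v_peak = 3

d=27/2 v_max=3 a_max=3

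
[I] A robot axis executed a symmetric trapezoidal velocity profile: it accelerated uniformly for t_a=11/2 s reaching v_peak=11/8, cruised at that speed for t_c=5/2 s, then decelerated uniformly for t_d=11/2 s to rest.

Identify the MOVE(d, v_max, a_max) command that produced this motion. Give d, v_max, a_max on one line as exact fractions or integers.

a_max = (11/8)/(11/2) = 1/4
d_a = ½·11/8·11/2 = 121/32; d_c = 11/8·5/2 = 55/16
d = 2·121/32 + 55/16 = 11
t_c = 5/2 > 0 so v_max = 11/8

d=11 v_max=11/8 a_max=1/4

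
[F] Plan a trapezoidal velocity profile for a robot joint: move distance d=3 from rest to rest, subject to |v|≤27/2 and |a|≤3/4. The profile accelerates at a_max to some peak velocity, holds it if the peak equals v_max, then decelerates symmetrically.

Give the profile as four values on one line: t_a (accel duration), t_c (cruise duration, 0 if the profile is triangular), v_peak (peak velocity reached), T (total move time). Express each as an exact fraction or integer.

vₘ²/aₘ = (27/2)²/(3/4) = 243
3 < 243 ⇒ no cruise
v_peak = √(3·3/4) = √(9/4) = 3/2
t_a = (3/2)/(3/4) = 2; t_c = 0
T = 2·2 = 4

t_a=2 t_c=0 v_peak=3/2 T=4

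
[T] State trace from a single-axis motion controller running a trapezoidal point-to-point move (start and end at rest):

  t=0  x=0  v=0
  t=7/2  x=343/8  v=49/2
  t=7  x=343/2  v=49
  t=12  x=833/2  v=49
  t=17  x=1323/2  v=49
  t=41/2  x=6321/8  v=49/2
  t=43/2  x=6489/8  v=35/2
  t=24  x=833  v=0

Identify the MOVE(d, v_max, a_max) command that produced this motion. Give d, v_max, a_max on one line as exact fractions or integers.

d=833 v_max=49 a_max=7

final state: t=24, x=833, v=0 → d = 833
a_max = (49/2−0)/(7/2−0) = 7
max v = 49 over t∈[7,17] → v_max = 49
check: 49·(7+10) = 833 ✓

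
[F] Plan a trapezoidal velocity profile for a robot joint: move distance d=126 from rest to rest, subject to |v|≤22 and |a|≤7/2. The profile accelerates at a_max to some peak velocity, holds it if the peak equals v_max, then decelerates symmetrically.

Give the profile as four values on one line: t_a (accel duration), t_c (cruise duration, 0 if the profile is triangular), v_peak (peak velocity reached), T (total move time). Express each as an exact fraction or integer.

v_max²/a_max = 22²/(7/2) = 968/7
126 < 968/7 ⇒ no cruise
v_peak = √(126·7/2) = √441 = 21
t_a = 21/(7/2) = 6; t_c = 0
T = 2·6 = 12

t_a=6 t_c=0 v_peak=21 T=12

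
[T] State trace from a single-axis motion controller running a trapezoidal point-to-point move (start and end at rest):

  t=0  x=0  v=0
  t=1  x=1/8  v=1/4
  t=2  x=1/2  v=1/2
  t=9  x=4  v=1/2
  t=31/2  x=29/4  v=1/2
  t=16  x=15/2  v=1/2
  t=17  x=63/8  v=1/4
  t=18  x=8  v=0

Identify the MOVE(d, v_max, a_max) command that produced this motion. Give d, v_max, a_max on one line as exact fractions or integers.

d=8 v_max=1/2 a_max=1/4

final state: t=18, x=8, v=0 → d = 8
a_max = (1/4−0)/(1−0) = 1/4
max v = 1/2 over t∈[2,16] → v_max = 1/2
check: 1/2·(2+14) = 8 ✓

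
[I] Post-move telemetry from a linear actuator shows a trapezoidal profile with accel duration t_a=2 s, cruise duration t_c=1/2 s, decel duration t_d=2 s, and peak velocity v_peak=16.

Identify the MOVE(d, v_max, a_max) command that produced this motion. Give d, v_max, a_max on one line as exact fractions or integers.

d=40 v_max=16 a_max=8

a_max = 16/2 = 8
d_a = ½·16·2 = 16; d_c = 16·1/2 = 8
d = 2·16 + 8 = 40
t_c = 1/2 > 0 → v_max = v_peak = 16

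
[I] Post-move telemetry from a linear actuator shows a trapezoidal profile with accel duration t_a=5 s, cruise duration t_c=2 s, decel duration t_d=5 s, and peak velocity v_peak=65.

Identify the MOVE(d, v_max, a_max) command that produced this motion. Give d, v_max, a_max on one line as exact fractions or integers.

d=455 v_max=65 a_max=13

a_max = 65/5 = 13
d_a = ½·65·5 = 325/2; d_c = 65·2 = 130
d = 2·325/2 + 130 = 455
t_c = 2 > 0 so v_max = 65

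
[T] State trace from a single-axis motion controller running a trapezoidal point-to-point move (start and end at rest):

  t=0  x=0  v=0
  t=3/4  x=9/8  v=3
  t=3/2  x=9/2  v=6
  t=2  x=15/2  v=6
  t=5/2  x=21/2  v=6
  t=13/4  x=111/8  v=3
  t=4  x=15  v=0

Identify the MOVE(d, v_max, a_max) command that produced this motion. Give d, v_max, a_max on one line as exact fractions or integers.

d=15 v_max=6 a_max=4

final state: t=4, x=15, v=0 → d = 15
a_max = (3−0)/(3/4−0) = 4
max v = 6 over t∈[3/2,5/2] → v_max = 6
check: 6·(3/2+1) = 15 ✓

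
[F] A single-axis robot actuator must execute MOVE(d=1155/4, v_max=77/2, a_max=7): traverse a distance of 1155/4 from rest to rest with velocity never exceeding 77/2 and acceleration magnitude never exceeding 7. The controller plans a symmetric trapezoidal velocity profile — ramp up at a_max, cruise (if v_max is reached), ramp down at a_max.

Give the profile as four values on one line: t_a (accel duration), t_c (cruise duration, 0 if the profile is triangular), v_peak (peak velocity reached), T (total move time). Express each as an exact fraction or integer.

t_a=11/2 t_c=2 v_peak=77/2 T=13

vₘ²/aₘ = (77/2)²/7 = 847/4
1155/4 ≥ 847/4 ⇒ cruise phase
t_a = (77/2)/7 = 11/2; v_peak = 77/2
d_cruise = 1155/4 − 847/4 = 77; t_c = 77/(77/2) = 2
T = 2·11/2 + 2 = 13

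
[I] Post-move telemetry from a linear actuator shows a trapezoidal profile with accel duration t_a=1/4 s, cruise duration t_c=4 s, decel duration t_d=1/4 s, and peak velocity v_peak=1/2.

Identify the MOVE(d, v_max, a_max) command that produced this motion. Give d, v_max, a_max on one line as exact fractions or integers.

a_max = (1/2)/(1/4) = 2
d_a = ½·1/2·1/4 = 1/16; d_c = 1/2·4 = 2
d = 2·1/16 + 2 = 17/8
t_c = 4 > 0 so v_max = 1/2

d=17/8 v_max=1/2 a_max=2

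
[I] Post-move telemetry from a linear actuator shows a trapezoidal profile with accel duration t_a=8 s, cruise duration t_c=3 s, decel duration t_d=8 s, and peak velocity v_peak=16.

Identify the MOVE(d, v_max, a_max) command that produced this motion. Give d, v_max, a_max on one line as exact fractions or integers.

d=176 v_max=16 a_max=2

a_max = 16/8 = 2
d_a = ½·16·8 = 64; d_c = 16·3 = 48
d = 2·64 + 48 = 176
t_c = 3 > 0 ⇒ limit active, v_max = 16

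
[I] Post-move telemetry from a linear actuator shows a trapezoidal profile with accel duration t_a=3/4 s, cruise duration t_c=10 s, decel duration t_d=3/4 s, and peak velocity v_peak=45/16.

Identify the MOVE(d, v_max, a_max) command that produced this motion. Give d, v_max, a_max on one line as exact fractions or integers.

d=1935/64 v_max=45/16 a_max=15/4

a_max = (45/16)/(3/4) = 15/4
d_a = ½·45/16·3/4 = 135/128; d_c = 45/16·10 = 225/8
d = 2·135/128 + 225/8 = 1935/64
t_c = 10 > 0 → v_max = v_peak = 45/16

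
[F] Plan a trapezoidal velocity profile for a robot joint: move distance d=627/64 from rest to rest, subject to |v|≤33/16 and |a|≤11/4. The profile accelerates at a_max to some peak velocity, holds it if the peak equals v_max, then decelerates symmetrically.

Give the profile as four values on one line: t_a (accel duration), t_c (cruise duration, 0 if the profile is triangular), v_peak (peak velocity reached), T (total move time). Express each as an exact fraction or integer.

(v_max)²/a_max = (33/16)²/(11/4) = 99/64
627/64 ≥ 99/64 → trapezoidal
t_a = (33/16)/(11/4) = 3/4; v_peak = 33/16
d_cruise = 627/64 − 99/64 = 33/4; t_c = (33/4)/(33/16) = 4
T = 2·3/4 + 4 = 11/2

t_a=3/4 t_c=4 v_peak=33/16 T=11/2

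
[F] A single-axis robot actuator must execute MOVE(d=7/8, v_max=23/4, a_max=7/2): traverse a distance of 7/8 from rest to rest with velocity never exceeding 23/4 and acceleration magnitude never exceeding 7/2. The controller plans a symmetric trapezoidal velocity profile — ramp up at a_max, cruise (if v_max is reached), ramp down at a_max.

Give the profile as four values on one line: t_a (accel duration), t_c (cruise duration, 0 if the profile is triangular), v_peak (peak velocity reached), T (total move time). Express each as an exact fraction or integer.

(v_max)²/a_max = (23/4)²/(7/2) = 529/56
7/8 < 529/56 → triangular
v_peak = √(7/8·7/2) = √(49/16) = 7/4
t_a = (7/4)/(7/2) = 1/2; t_c = 0
T = 2·1/2 = 1

t_a=1/2 t_c=0 v_peak=7/4 T=1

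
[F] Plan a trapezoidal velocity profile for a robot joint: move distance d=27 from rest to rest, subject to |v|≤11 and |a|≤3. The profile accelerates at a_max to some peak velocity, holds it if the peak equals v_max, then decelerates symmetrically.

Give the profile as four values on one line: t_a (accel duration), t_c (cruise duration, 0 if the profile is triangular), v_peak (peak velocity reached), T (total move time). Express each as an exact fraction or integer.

t_a=3 t_c=0 v_peak=9 T=6

vₘ²/aₘ = 11²/3 = 121/3
27 < 121/3 so t_c = 0
v_peak = √(27·3) = √81 = 9
t_a = 9/3 = 3; t_c = 0
T = 2·3 = 6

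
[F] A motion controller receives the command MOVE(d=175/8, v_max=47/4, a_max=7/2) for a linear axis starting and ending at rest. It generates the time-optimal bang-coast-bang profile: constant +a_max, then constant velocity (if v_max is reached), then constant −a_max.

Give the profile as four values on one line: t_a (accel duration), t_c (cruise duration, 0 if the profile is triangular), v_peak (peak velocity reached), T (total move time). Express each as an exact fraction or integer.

(v_max)²/a_max = (47/4)²/(7/2) = 2209/56
175/8 < 2209/56 ⇒ no cruise
v_peak = √(175/8·7/2) = √(1225/16) = 35/4
t_a = (35/4)/(7/2) = 5/2; t_c = 0
T = 2·5/2 = 5

t_a=5/2 t_c=0 v_peak=35/4 T=5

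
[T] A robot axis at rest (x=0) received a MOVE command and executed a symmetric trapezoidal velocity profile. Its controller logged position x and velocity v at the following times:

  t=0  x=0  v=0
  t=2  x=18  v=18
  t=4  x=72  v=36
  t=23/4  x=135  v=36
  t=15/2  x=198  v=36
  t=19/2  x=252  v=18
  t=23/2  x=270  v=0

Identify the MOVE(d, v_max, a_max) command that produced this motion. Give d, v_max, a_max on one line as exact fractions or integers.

d=270 v_max=36 a_max=9

final state: t=23/2, x=270, v=0 → d = 270
a_max = (18−0)/(2−0) = 9
max v = 36 over t∈[4,15/2] → v_max = 36
check: 36·(4+7/2) = 270 ✓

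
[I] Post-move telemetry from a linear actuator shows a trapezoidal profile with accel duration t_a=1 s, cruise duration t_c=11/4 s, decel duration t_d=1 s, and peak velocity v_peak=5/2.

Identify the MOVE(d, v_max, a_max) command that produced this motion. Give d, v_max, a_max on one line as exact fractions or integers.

d=75/8 v_max=5/2 a_max=5/2

a_max = (5/2)/1 = 5/2
d_a = ½·5/2·1 = 5/4; d_c = 5/2·11/4 = 55/8
d = 2·5/4 + 55/8 = 75/8
t_c = 11/4 > 0 → v_max = v_peak = 5/2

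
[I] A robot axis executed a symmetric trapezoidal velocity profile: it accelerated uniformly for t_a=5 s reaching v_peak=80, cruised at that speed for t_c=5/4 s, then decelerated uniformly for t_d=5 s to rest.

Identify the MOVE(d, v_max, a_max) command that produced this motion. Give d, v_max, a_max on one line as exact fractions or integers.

a_max = 80/5 = 16
d_a = ½·80·5 = 200; d_c = 80·5/4 = 100
d = 2·200 + 100 = 500
t_c = 5/4 > 0 so v_max = 80

d=500 v_max=80 a_max=16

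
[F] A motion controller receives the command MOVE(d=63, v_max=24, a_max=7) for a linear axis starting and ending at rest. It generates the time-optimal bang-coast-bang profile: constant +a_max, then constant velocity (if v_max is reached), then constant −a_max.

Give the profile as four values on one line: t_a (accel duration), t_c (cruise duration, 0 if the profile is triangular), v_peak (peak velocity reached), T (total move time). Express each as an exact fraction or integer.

t_a=3 t_c=0 v_peak=21 T=6

v_max²/a_max = 24²/7 = 576/7
63 < 576/7 so t_c = 0
v_peak = √(63·7) = √441 = 21
t_a = 21/7 = 3; t_c = 0
T = 2·3 = 6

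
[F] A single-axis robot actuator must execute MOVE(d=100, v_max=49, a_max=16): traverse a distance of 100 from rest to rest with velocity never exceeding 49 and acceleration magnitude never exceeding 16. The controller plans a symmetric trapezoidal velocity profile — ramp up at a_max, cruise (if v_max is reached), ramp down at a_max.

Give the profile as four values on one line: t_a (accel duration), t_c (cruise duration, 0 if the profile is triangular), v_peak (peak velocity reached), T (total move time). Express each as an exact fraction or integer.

v_max²/a_max = 49²/16 = 2401/16
100 < 2401/16 so t_c = 0
v_peak = √(100·16) = √1600 = 40
t_a = 40/16 = 5/2; t_c = 0
T = 2·5/2 = 5

t_a=5/2 t_c=0 v_peak=40 T=5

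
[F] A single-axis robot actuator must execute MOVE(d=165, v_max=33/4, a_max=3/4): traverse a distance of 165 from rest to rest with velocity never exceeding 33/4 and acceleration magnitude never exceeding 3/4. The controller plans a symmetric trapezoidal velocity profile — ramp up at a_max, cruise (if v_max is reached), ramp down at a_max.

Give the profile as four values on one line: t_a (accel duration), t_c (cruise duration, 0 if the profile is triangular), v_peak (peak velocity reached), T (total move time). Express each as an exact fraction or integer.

t_a=11 t_c=9 v_peak=33/4 T=31

(v_max)²/a_max = (33/4)²/(3/4) = 363/4
165 ≥ 363/4 ⇒ cruise phase
t_a = (33/4)/(3/4) = 11; v_peak = 33/4
d_cruise = 165 − 363/4 = 297/4; t_c = (297/4)/(33/4) = 9
T = 2·11 + 9 = 31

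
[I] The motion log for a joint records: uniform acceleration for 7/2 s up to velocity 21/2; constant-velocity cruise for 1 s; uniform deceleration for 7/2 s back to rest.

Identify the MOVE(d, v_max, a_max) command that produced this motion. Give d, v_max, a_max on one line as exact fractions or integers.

d=189/4 v_max=21/2 a_max=3

a_max = (21/2)/(7/2) = 3
d_a = ½·21/2·7/2 = 147/8; d_c = 21/2·1 = 21/2
d = 2·147/8 + 21/2 = 189/4
t_c = 1 > 0 → v_max = v_peak = 21/2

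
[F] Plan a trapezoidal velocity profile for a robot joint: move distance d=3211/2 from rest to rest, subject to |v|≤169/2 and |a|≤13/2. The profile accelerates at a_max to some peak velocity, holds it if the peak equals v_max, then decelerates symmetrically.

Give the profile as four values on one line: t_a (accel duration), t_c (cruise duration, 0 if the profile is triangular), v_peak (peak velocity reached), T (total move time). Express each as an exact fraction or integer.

(v_max)²/a_max = (169/2)²/(13/2) = 2197/2
3211/2 ≥ 2197/2 → trapezoidal
t_a = (169/2)/(13/2) = 13; v_peak = 169/2
d_cruise = 3211/2 − 2197/2 = 507; t_c = 507/(169/2) = 6
T = 2·13 + 6 = 32

t_a=13 t_c=6 v_peak=169/2 T=32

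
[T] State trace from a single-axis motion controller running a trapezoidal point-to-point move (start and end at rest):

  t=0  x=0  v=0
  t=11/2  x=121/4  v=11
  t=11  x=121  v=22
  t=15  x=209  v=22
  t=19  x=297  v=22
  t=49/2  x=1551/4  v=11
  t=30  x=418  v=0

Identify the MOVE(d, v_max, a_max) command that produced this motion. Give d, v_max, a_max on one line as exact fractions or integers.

d=418 v_max=22 a_max=2

final state: t=30, x=418, v=0 → d = 418
a_max = (11−0)/(11/2−0) = 2
max v = 22 over t∈[11,19] → v_max = 22
check: 22·(11+8) = 418 ✓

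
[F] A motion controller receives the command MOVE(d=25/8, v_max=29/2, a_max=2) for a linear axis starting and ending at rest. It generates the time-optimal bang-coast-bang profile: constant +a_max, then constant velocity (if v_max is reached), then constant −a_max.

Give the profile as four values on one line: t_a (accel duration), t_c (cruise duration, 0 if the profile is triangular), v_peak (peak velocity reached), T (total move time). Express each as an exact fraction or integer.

t_a=5/4 t_c=0 v_peak=5/2 T=5/2

(v_max)²/a_max = (29/2)²/2 = 841/8
25/8 < 841/8 so t_c = 0
v_peak = √(25/8·2) = √(25/4) = 5/2
t_a = (5/2)/2 = 5/4; t_c = 0
T = 2·5/4 = 5/2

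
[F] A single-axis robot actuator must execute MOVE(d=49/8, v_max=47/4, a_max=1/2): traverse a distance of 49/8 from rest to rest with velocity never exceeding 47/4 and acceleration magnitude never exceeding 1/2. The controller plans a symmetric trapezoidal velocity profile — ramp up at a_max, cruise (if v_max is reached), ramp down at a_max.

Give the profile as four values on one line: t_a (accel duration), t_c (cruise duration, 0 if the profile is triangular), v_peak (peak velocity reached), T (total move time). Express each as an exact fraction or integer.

t_a=7/2 t_c=0 v_peak=7/4 T=7

(v_max)²/a_max = (47/4)²/(1/2) = 2209/8
49/8 < 2209/8 → triangular
v_peak = √(49/8·1/2) = √(49/16) = 7/4
t_a = (7/4)/(1/2) = 7/2; t_c = 0
T = 2·7/2 = 7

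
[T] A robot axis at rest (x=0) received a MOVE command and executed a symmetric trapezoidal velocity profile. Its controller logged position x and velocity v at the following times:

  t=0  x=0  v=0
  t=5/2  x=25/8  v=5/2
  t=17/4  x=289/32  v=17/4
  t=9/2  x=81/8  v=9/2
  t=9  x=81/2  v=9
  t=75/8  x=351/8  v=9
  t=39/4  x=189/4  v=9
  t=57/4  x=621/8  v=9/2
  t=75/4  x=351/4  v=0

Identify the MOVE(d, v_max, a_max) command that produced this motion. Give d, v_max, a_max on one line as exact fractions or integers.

d=351/4 v_max=9 a_max=1

final state: t=75/4, x=351/4, v=0 → d = 351/4
a_max = (5/2−0)/(5/2−0) = 1
max v = 9 over t∈[9,39/4] → v_max = 9
check: 9·(9+3/4) = 351/4 ✓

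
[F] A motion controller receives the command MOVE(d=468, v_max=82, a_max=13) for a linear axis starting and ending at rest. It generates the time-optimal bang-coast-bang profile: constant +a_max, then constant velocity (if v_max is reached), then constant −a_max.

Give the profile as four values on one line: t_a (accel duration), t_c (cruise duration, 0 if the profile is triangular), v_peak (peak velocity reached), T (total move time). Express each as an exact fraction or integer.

t_a=6 t_c=0 v_peak=78 T=12

(v_max)²/a_max = 82²/13 = 6724/13
468 < 6724/13 ⇒ no cruise
v_peak = √(468·13) = √6084 = 78
t_a = 78/13 = 6; t_c = 0
T = 2·6 = 12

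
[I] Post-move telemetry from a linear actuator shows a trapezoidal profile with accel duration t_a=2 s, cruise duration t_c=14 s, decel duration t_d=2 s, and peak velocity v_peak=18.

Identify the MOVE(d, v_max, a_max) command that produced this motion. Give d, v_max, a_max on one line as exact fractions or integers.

d=288 v_max=18 a_max=9

a_max = 18/2 = 9
d_a = ½·18·2 = 18; d_c = 18·14 = 252
d = 2·18 + 252 = 288
t_c = 14 > 0 so v_max = 18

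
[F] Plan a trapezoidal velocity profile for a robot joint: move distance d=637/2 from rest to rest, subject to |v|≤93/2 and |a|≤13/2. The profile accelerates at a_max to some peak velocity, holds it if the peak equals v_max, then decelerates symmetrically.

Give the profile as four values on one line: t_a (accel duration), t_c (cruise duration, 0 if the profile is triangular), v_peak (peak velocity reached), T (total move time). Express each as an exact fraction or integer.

vₘ²/aₘ = (93/2)²/(13/2) = 8649/26
637/2 < 8649/26 → triangular
v_peak = √(637/2·13/2) = √(8281/4) = 91/2
t_a = (91/2)/(13/2) = 7; t_c = 0
T = 2·7 = 14

t_a=7 t_c=0 v_peak=91/2 T=14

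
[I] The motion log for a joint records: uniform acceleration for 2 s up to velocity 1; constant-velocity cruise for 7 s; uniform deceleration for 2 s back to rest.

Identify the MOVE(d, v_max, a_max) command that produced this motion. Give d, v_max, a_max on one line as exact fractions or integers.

a_max = 1/2
d_a = ½·1·2 = 1; d_c = 1·7 = 7
d = 2·1 + 7 = 9
t_c = 7 > 0 so v_max = 1

d=9 v_max=1 a_max=1/2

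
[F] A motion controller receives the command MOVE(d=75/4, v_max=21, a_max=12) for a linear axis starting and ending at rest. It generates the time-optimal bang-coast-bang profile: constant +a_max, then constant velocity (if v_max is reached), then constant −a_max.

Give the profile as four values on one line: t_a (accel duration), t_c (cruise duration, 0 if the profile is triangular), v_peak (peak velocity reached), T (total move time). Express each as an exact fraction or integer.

(v_max)²/a_max = 21²/12 = 147/4
75/4 < 147/4 so t_c = 0
v_peak = √(75/4·12) = √225 = 15
t_a = 15/12 = 5/4; t_c = 0
T = 2·5/4 = 5/2

t_a=5/4 t_c=0 v_peak=15 T=5/2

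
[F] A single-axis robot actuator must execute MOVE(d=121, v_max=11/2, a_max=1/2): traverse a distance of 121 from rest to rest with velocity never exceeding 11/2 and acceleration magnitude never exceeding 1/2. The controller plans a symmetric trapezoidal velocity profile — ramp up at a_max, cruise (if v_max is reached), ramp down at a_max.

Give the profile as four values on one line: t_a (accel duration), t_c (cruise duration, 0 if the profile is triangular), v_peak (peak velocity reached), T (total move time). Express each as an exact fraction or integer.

vₘ²/aₘ = (11/2)²/(1/2) = 121/2
121 ≥ 121/2 so v_max reached
t_a = (11/2)/(1/2) = 11; v_peak = 11/2
d_cruise = 121 − 121/2 = 121/2; t_c = (121/2)/(11/2) = 11
T = 2·11 + 11 = 33

t_a=11 t_c=11 v_peak=11/2 T=33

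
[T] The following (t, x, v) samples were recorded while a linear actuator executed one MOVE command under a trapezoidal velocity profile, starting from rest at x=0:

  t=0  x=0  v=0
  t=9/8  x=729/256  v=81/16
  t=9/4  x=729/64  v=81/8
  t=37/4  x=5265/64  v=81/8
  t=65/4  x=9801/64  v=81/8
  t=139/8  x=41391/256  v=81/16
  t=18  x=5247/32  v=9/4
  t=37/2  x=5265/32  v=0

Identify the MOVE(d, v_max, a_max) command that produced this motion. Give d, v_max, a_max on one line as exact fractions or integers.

final state: t=37/2, x=5265/32, v=0 → d = 5265/32
a_max = (81/16−0)/(9/8−0) = 9/2
max v = 81/8 over t∈[9/4,65/4] → v_max = 81/8
check: 81/8·(9/4+14) = 5265/32 ✓

d=5265/32 v_max=81/8 a_max=9/2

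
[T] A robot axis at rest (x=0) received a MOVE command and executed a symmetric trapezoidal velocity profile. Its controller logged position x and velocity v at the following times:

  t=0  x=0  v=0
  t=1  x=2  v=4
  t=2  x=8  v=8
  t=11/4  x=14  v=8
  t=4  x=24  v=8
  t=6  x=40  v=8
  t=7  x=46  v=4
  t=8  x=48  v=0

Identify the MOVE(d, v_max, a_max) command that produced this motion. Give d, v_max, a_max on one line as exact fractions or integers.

d=48 v_max=8 a_max=4

final state: t=8, x=48, v=0 → d = 48
a_max = (4−0)/(1−0) = 4
max v = 8 over t∈[2,6] → v_max = 8
check: 8·(2+4) = 48 ✓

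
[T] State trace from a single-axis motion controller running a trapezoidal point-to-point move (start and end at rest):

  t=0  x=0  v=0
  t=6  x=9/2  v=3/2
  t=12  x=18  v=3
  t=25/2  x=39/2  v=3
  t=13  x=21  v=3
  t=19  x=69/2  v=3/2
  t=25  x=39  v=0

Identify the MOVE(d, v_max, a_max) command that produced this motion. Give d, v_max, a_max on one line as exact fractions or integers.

final state: t=25, x=39, v=0 → d = 39
a_max = (3/2−0)/(6−0) = 1/4
max v = 3 over t∈[12,13] → v_max = 3
check: 3·(12+1) = 39 ✓

d=39 v_max=3 a_max=1/4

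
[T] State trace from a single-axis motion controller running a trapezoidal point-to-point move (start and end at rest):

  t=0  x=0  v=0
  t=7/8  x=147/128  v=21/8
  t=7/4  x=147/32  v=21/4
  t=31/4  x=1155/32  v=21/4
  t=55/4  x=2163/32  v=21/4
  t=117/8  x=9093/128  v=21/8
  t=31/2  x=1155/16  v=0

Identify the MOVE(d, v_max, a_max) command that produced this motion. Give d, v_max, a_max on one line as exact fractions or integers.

d=1155/16 v_max=21/4 a_max=3

final state: t=31/2, x=1155/16, v=0 → d = 1155/16
a_max = (21/8−0)/(7/8−0) = 3
max v = 21/4 over t∈[7/4,55/4] → v_max = 21/4
check: 21/4·(7/4+12) = 1155/16 ✓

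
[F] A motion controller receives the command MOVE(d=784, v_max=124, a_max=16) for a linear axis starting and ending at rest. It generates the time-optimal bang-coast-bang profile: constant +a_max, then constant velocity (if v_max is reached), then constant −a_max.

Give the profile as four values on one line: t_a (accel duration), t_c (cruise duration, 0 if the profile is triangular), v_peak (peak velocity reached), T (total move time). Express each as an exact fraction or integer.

t_a=7 t_c=0 v_peak=112 T=14

v_max²/a_max = 124²/16 = 961
784 < 961 so t_c = 0
v_peak = √(784·16) = √12544 = 112
t_a = 112/16 = 7; t_c = 0
T = 2·7 = 14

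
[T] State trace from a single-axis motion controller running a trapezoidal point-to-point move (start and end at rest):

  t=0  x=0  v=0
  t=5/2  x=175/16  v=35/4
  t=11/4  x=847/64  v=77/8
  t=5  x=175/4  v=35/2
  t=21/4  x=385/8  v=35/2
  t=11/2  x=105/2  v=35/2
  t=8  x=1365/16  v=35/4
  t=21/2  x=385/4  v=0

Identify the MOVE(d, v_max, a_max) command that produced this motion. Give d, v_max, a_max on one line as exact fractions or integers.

d=385/4 v_max=35/2 a_max=7/2

final state: t=21/2, x=385/4, v=0 → d = 385/4
a_max = (35/4−0)/(5/2−0) = 7/2
max v = 35/2 over t∈[5,11/2] → v_max = 35/2
check: 35/2·(5+1/2) = 385/4 ✓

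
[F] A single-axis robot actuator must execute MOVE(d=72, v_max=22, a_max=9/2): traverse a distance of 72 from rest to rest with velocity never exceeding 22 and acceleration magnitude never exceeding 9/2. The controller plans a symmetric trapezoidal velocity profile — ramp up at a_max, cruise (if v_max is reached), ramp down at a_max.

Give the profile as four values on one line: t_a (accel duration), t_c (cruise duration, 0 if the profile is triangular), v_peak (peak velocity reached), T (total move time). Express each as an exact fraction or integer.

t_a=4 t_c=0 v_peak=18 T=8

(v_max)²/a_max = 22²/(9/2) = 968/9
72 < 968/9 so t_c = 0
v_peak = √(72·9/2) = √324 = 18
t_a = 18/(9/2) = 4; t_c = 0
T = 2·4 = 8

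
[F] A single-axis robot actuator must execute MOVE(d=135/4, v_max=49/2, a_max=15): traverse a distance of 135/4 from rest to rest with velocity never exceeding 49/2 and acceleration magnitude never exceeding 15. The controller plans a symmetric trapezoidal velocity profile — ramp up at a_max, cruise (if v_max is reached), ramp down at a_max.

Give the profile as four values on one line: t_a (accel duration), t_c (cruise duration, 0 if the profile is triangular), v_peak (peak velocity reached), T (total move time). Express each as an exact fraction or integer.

(v_max)²/a_max = (49/2)²/15 = 2401/60
135/4 < 2401/60 so t_c = 0
v_peak = √(135/4·15) = √(2025/4) = 45/2
t_a = (45/2)/15 = 3/2; t_c = 0
T = 2·3/2 = 3

t_a=3/2 t_c=0 v_peak=45/2 T=3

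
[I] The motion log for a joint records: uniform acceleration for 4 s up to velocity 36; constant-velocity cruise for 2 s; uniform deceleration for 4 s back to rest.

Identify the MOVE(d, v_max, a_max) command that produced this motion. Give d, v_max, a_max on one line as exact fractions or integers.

a_max = 36/4 = 9
d_a = ½·36·4 = 72; d_c = 36·2 = 72
d = 2·72 + 72 = 216
t_c = 2 > 0 ⇒ limit active, v_max = 36

d=216 v_max=36 a_max=9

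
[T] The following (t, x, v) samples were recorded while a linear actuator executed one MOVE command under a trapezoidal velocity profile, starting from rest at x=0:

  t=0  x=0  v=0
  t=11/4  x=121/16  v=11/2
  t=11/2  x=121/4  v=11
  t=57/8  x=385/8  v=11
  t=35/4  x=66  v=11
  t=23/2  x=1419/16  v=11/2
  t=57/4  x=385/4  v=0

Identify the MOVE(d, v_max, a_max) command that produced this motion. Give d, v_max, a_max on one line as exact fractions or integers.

final state: t=57/4, x=385/4, v=0 → d = 385/4
a_max = (11/2−0)/(11/4−0) = 2
max v = 11 over t∈[11/2,35/4] → v_max = 11
check: 11·(11/2+13/4) = 385/4 ✓

d=385/4 v_max=11 a_max=2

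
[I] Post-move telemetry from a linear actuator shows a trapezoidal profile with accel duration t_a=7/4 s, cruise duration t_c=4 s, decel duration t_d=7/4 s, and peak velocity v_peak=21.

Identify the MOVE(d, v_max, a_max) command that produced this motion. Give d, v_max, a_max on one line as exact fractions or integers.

a_max = 21/(7/4) = 12
d_a = ½·21·7/4 = 147/8; d_c = 21·4 = 84
d = 2·147/8 + 84 = 483/4
t_c = 4 > 0 so v_max = 21

d=483/4 v_max=21 a_max=12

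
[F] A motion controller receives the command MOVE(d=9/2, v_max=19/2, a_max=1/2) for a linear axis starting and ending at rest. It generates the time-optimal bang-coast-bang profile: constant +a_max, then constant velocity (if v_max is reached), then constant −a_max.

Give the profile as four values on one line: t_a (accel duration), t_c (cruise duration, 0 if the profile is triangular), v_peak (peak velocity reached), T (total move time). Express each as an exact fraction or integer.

t_a=3 t_c=0 v_peak=3/2 T=6

(v_max)²/a_max = (19/2)²/(1/2) = 361/2
9/2 < 361/2 so t_c = 0
v_peak = √(9/2·1/2) = √(9/4) = 3/2
t_a = (3/2)/(1/2) = 3; t_c = 0
T = 2·3 = 6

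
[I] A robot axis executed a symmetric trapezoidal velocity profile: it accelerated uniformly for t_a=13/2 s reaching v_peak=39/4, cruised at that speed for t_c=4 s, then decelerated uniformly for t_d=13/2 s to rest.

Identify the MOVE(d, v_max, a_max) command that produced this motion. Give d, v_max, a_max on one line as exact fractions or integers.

d=819/8 v_max=39/4 a_max=3/2

a_max = (39/4)/(13/2) = 3/2
d_a = ½·39/4·13/2 = 507/16; d_c = 39/4·4 = 39
d = 2·507/16 + 39 = 819/8
t_c = 4 > 0 ⇒ limit active, v_max = 39/4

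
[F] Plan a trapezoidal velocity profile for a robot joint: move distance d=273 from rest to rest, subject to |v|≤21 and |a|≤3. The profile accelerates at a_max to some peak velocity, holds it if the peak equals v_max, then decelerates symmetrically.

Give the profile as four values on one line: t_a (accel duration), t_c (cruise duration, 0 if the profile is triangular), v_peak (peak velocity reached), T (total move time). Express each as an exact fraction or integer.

t_a=7 t_c=6 v_peak=21 T=20

vₘ²/aₘ = 21²/3 = 147
273 ≥ 147 → trapezoidal
t_a = 21/3 = 7; v_peak = 21
d_cruise = 273 − 147 = 126; t_c = 126/21 = 6
T = 2·7 + 6 = 20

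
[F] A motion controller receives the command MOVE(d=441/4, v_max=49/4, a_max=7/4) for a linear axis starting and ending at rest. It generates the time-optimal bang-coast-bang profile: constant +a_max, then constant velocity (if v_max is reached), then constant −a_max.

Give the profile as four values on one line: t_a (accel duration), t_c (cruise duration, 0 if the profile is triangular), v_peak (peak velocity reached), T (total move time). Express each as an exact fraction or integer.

t_a=7 t_c=2 v_peak=49/4 T=16

v_max²/a_max = (49/4)²/(7/4) = 343/4
441/4 ≥ 343/4 → trapezoidal
t_a = (49/4)/(7/4) = 7; v_peak = 49/4
d_cruise = 441/4 − 343/4 = 49/2; t_c = (49/2)/(49/4) = 2
T = 2·7 + 2 = 16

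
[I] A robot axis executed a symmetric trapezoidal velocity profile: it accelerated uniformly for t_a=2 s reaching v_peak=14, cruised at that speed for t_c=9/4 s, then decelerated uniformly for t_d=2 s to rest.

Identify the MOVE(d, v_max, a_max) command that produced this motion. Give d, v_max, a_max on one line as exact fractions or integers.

d=119/2 v_max=14 a_max=7

a_max = 14/2 = 7
d_a = ½·14·2 = 14; d_c = 14·9/4 = 63/2
d = 2·14 + 63/2 = 119/2
t_c = 9/4 > 0 so v_max = 14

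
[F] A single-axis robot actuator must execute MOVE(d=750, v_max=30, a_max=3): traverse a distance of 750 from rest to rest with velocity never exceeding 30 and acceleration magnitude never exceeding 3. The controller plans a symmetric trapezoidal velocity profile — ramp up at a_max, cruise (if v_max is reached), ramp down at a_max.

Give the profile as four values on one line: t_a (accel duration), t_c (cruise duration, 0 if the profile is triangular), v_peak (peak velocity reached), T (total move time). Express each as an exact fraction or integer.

v_max²/a_max = 30²/3 = 300
750 ≥ 300 → trapezoidal
t_a = 30/3 = 10; v_peak = 30
d_cruise = 750 − 300 = 450; t_c = 450/30 = 15
T = 2·10 + 15 = 35

t_a=10 t_c=15 v_peak=30 T=35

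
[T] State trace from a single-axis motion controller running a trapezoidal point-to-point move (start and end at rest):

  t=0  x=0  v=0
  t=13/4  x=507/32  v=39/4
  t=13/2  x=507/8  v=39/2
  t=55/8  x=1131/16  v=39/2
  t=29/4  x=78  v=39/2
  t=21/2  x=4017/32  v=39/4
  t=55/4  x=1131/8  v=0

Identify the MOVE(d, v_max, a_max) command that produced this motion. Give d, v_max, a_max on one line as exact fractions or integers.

d=1131/8 v_max=39/2 a_max=3

final state: t=55/4, x=1131/8, v=0 → d = 1131/8
a_max = (39/4−0)/(13/4−0) = 3
max v = 39/2 over t∈[13/2,29/4] → v_max = 39/2
check: 39/2·(13/2+3/4) = 1131/8 ✓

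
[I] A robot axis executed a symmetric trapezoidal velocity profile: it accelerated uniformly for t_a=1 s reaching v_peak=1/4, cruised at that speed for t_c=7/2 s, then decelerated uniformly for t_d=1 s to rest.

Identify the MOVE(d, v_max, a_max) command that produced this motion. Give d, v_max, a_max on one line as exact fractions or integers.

d=9/8 v_max=1/4 a_max=1/4

a_max = (1/4)/1 = 1/4
d_a = ½·1/4·1 = 1/8; d_c = 1/4·7/2 = 7/8
d = 2·1/8 + 7/8 = 9/8
t_c = 7/2 > 0 → v_max = v_peak = 1/4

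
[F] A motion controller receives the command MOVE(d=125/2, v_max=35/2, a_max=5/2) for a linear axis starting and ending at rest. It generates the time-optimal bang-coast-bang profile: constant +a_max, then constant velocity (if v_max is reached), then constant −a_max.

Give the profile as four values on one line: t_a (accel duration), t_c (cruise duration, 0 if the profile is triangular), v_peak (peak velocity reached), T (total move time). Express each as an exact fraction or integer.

(v_max)²/a_max = (35/2)²/(5/2) = 245/2
125/2 < 245/2 so t_c = 0
v_peak = √(125/2·5/2) = √(625/4) = 25/2
t_a = (25/2)/(5/2) = 5; t_c = 0
T = 2·5 = 10

t_a=5 t_c=0 v_peak=25/2 T=10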